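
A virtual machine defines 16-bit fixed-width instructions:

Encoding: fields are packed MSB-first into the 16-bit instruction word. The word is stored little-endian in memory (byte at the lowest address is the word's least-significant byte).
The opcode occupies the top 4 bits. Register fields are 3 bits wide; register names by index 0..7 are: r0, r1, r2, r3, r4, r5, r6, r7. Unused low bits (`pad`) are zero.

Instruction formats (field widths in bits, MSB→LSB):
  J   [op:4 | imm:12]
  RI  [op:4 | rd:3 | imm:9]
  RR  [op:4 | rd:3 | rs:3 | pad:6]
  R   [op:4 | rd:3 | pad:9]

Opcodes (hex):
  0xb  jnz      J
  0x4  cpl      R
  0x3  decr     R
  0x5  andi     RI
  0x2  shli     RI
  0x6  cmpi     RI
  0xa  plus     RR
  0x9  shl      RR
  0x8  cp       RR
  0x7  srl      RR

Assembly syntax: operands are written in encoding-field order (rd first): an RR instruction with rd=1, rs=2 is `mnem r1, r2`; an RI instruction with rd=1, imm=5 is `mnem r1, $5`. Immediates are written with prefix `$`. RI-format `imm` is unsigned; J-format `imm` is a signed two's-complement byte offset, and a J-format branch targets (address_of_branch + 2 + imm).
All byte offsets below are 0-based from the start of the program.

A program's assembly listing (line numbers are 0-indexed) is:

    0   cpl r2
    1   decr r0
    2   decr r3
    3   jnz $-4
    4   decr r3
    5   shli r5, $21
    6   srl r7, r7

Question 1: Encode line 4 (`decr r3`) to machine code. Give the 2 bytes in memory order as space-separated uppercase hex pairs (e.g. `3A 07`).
00 36

line 4 (decr): pack op=0x3:4|rd=3:3|pad=0:9 = 0x3600; little→ 00 36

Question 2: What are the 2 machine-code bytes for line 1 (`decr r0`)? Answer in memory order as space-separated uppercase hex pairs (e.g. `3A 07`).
00 30

1. decr fields op=0x3:4|rd=0:3|pad=0:9 → word 3000h → 00 30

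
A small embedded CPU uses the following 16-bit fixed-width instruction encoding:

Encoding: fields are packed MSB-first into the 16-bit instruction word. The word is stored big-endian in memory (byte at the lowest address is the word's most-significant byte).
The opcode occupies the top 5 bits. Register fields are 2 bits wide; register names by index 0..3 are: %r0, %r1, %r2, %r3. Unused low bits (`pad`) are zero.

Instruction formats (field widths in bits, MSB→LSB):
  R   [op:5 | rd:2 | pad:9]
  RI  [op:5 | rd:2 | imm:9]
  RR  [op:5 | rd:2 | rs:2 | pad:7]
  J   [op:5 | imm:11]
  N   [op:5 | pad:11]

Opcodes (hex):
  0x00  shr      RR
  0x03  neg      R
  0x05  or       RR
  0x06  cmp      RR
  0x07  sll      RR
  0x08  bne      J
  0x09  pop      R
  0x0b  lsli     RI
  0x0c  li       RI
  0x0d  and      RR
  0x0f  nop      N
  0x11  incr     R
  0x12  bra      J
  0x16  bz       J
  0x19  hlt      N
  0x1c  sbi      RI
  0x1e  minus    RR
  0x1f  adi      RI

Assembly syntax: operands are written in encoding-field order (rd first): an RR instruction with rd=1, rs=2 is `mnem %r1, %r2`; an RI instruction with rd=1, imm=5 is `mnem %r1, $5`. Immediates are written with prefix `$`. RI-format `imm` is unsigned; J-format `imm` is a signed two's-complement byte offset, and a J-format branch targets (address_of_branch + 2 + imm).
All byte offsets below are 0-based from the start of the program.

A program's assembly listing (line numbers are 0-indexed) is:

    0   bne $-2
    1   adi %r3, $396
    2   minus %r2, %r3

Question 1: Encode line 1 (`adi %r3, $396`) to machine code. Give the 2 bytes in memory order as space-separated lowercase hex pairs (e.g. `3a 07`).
ff 8c

1. adi fields op=0x1f:5|rd=3:2|imm=396:9 → word ff8ch → ff 8c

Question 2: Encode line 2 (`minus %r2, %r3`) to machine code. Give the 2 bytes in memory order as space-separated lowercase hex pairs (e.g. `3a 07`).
f5 80

L2: minus op=0x1e:5|rd=2:2|rs=3:2|pad=0:7 ⇒ 0xf580 ⇒ big f5 80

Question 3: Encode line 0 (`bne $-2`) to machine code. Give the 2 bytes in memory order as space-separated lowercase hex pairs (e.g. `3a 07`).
47 fe

line 0 (bne): pack op=0x8:5|imm=-2:11 = 0x47fe; big→ 47 fe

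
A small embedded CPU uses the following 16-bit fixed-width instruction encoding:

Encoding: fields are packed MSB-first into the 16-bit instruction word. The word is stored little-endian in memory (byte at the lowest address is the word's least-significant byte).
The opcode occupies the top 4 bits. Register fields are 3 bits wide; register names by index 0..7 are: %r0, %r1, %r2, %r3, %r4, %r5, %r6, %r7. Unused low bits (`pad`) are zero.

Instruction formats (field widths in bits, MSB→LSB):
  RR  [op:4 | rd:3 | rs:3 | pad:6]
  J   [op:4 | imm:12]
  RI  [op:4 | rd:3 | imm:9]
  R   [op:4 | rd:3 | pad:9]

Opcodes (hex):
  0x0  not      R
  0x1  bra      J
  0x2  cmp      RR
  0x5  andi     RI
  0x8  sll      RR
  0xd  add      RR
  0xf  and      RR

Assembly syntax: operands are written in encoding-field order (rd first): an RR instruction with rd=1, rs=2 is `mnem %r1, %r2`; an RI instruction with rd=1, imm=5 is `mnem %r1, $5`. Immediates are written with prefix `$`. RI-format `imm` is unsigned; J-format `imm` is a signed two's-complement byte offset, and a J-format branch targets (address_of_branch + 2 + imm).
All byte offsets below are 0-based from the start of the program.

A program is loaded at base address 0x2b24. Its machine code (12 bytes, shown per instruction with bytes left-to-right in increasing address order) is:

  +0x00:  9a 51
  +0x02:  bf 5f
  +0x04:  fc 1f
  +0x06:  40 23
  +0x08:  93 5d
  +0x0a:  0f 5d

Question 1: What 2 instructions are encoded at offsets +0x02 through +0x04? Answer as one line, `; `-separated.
andi %r7, $447; bra $-4

@+02  little-endian(bf 5f) = 0x5fbf
  op=0x5fbf>>12=0x5 ⇒ andi (RI)
  [11:9] rd=7 = %r7
  [8:0] imm=447 = $447
@+04  little-endian(fc 1f) = 0x1ffc
  op=0x1ffc>>12=0x1 ⇒ bra (J)
  [11:0] imm=4092 (s12→-4) = $-4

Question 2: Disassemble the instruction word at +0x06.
off 0x06: read 40 23 as little → 0x2340
  top 4b → 0x2 → cmp [RR]
  [11:9] rd=1 = %r1
  [8:6] rs=5 = %r5

cmp %r1, %r5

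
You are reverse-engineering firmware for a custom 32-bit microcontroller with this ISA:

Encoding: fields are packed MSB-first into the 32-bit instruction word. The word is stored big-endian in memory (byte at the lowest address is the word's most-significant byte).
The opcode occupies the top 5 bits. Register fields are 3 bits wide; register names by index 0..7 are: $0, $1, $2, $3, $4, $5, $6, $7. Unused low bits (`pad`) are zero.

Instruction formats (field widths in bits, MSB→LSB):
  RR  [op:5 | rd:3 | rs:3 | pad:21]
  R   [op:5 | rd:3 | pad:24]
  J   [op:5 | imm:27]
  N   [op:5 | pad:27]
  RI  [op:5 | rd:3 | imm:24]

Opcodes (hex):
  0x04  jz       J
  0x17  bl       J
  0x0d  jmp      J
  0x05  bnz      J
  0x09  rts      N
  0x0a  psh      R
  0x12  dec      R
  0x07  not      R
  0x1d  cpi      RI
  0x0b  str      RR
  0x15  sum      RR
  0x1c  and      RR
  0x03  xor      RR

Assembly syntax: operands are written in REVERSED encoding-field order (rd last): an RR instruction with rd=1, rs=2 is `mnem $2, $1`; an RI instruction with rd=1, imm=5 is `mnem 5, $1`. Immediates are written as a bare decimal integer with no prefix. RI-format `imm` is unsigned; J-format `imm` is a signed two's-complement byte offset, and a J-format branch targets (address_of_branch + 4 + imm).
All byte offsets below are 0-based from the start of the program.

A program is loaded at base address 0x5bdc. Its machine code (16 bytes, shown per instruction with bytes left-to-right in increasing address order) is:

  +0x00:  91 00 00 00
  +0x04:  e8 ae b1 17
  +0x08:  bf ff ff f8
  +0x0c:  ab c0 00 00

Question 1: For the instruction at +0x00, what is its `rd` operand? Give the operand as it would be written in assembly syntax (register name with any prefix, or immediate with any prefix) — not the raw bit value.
+0x00: 91 00 00 00 ⇒ word 0x91000000 (big)
  top 5b → 0x12 → dec [R]
  [26:24] rd=1 = $1

$1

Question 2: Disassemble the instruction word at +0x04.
[04] e8 ae b1 17 → 0xe8aeb117
  op=0xe8aeb117>>27=0x1d ⇒ cpi (RI)
  rd: (w>>24)&0x7=0x0 → $0
  imm: (w>>0)&0xffffff=0xaeb117 → 11448599

cpi 11448599, $0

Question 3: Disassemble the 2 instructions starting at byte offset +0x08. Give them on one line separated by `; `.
+0x08: bf ff ff f8 ⇒ word 0xbffffff8 (big)
  opcode bits[31:27]=0x17: bl/J
  imm@[26:0]=0x7fffff8 (s27→-8) ⇒ -8
+0x0c: ab c0 00 00 ⇒ word 0xabc00000 (big)
  opcode bits[31:27]=0x15: sum/RR
  rd@[26:24]=0x3 ⇒ $3
  rs@[23:21]=0x6 ⇒ $6

bl -8; sum $6, $3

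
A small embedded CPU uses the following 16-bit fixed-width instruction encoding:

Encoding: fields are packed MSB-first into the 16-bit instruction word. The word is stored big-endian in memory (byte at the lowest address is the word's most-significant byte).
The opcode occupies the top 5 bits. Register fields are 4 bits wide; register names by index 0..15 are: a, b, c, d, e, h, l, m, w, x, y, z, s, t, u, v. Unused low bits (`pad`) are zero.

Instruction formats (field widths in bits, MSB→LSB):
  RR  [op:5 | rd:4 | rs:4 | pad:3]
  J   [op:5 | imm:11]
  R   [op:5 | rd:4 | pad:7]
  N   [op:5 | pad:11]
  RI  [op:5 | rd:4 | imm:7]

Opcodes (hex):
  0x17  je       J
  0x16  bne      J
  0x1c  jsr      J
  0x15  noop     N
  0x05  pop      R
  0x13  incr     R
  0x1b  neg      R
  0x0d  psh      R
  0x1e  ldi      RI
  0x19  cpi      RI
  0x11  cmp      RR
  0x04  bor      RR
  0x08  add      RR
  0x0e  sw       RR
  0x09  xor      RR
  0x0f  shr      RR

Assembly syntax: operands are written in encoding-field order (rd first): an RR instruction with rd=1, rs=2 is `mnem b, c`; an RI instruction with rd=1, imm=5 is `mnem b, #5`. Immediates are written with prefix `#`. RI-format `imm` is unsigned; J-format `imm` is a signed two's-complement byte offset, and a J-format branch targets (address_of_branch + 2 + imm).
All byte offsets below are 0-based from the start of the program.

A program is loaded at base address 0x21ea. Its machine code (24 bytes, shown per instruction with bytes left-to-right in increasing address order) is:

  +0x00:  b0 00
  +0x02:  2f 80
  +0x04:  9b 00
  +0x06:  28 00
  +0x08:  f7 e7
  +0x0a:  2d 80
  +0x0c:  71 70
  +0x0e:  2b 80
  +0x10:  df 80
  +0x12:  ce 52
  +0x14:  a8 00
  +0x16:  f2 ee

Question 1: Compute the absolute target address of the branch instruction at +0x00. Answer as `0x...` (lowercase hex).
0x21ec

@+00  big-endian(b0 00) = 0xb000
  opcode bits[15:11]=0x16: bne/J
  imm: (w>>0)&0x7ff=0x0 → #0
  target = base 0x21ea + off 0x00 + 2 + imm 0 = 0x21ec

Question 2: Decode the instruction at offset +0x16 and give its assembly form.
ldi h, #110

off 0x16: read f2 ee as big → 0xf2ee
  op=0xf2ee>>11=0x1e ⇒ ldi (RI)
  rd: (w>>7)&0xf=0x5 → h
  imm: (w>>0)&0x7f=0x6e → #110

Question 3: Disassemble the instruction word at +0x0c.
sw c, u

+0x0c: 71 70 ⇒ word 0x7170 (big)
  opcode bits[15:11]=0xe: sw/RR
  rd: (w>>7)&0xf=0x2 → c
  rs: (w>>3)&0xf=0xe → u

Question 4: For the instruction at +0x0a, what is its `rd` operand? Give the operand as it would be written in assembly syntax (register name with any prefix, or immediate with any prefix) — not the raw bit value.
z

+0x0a: 2d 80 ⇒ word 0x2d80 (big)
  top 5b → 0x5 → pop [R]
  rd: (w>>7)&0xf=0xb → z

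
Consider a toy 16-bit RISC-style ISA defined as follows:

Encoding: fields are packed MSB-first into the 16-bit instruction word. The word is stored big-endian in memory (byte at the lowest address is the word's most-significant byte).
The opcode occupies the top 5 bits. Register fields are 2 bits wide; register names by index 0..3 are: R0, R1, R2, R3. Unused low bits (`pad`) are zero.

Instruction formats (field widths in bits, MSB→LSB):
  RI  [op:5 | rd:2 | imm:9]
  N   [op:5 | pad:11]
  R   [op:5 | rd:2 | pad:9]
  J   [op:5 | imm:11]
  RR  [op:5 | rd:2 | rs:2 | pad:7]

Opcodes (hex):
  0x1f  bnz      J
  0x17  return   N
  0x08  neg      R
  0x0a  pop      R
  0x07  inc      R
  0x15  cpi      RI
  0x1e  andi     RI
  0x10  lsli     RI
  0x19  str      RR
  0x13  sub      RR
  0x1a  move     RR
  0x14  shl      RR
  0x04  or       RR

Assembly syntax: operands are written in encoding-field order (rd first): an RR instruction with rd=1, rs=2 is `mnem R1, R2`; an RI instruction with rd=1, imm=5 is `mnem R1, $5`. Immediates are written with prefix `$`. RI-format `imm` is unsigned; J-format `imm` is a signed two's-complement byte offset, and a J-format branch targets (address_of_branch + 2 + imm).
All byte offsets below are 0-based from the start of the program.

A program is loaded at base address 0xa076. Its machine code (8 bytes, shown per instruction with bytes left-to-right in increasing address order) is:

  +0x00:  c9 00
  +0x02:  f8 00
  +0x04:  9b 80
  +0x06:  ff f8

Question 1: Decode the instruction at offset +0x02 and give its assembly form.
@+02  big-endian(f8 00) = 0xf800
  op=0xf800>>11=0x1f ⇒ bnz (J)
  imm@[10:0]=0x0 ⇒ $0

bnz $0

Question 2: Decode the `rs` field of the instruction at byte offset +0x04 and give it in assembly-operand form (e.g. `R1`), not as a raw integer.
R3

off 0x04: read 9b 80 as big → 0x9b80
  top 5b → 0x13 → sub [RR]
  rd: (w>>9)&0x3=0x1 → R1
  rs: (w>>7)&0x3=0x3 → R3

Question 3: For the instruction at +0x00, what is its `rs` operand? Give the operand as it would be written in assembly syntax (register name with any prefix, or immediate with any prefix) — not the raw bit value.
R2

@+00  big-endian(c9 00) = 0xc900
  op=0xc900>>11=0x19 ⇒ str (RR)
  [10:9] rd=0 = R0
  [8:7] rs=2 = R2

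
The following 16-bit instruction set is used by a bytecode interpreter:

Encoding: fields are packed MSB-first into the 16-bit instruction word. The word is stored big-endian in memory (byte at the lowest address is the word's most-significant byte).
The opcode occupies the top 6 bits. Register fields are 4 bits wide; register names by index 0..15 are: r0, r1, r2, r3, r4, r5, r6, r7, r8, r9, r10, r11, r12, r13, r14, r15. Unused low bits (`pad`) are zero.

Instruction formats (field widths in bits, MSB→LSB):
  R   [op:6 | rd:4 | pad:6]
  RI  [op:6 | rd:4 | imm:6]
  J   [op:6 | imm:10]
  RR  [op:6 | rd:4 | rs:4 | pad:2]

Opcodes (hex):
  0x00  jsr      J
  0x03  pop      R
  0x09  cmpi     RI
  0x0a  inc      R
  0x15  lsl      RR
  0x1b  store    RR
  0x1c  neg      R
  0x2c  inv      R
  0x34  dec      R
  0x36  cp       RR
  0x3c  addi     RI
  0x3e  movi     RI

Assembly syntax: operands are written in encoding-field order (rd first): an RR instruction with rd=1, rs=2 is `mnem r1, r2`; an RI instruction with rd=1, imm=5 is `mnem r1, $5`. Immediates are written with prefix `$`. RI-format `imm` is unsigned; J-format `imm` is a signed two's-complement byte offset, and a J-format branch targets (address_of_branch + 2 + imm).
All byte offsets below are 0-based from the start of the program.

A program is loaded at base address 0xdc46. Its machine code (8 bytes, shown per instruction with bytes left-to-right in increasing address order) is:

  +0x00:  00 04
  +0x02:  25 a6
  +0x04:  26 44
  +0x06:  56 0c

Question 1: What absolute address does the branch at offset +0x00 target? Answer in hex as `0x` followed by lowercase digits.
@+00  big-endian(00 04) = 0x0004
  top 6b → 0x0 → jsr [J]
  imm: (w>>0)&0x3ff=0x4 → $4
  target = base 0xdc46 + off 0x00 + 2 + imm 4 = 0xdc4c

0xdc4c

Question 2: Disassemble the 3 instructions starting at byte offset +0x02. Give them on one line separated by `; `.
cmpi r6, $38; cmpi r9, $4; lsl r8, r3

[02] 25 a6 → 0x25a6
  top 6b → 0x9 → cmpi [RI]
  [9:6] rd=6 = r6
  [5:0] imm=38 = $38
[04] 26 44 → 0x2644
  top 6b → 0x9 → cmpi [RI]
  [9:6] rd=9 = r9
  [5:0] imm=4 = $4
[06] 56 0c → 0x560c
  top 6b → 0x15 → lsl [RR]
  [9:6] rd=8 = r8
  [5:2] rs=3 = r3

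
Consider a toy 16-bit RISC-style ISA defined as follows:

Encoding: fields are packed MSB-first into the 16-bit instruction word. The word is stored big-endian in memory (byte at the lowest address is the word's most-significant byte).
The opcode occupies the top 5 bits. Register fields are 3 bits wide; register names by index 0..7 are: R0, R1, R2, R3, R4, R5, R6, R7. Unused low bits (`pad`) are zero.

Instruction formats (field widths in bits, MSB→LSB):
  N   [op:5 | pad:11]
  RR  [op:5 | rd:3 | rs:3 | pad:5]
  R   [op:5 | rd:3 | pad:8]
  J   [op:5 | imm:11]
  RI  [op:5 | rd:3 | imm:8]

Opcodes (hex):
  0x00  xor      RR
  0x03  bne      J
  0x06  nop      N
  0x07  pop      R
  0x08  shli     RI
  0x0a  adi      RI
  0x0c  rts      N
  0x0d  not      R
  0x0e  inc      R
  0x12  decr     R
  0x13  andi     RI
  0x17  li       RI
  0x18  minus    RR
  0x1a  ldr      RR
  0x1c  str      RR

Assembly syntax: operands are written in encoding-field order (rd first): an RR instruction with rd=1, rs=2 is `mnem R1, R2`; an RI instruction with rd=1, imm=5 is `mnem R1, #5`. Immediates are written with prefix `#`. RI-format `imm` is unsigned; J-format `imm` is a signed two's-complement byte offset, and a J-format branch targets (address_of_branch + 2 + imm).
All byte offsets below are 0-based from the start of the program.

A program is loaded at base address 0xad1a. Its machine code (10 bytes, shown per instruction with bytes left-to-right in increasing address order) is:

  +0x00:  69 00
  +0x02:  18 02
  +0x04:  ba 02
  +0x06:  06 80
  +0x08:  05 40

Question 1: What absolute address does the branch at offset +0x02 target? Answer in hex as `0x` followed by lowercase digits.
+0x02: 18 02 ⇒ word 0x1802 (big)
  top 5b → 0x3 → bne [J]
  [10:0] imm=2 = #2
  target = base 0xad1a + off 0x02 + 2 + imm 2 = 0xad20

0xad20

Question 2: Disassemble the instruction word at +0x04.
li R2, #2

off 0x04: read ba 02 as big → 0xba02
  op=0xba02>>11=0x17 ⇒ li (RI)
  rd: (w>>8)&0x7=0x2 → R2
  imm: (w>>0)&0xff=0x2 → #2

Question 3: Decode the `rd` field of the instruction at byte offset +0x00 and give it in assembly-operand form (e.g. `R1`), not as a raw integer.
off 0x00: read 69 00 as big → 0x6900
  op=0x6900>>11=0xd ⇒ not (R)
  rd@[10:8]=0x1 ⇒ R1

R1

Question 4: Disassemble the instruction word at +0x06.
xor R6, R4

[06] 06 80 → 0x0680
  op=0x0680>>11=0x0 ⇒ xor (RR)
  [10:8] rd=6 = R6
  [7:5] rs=4 = R4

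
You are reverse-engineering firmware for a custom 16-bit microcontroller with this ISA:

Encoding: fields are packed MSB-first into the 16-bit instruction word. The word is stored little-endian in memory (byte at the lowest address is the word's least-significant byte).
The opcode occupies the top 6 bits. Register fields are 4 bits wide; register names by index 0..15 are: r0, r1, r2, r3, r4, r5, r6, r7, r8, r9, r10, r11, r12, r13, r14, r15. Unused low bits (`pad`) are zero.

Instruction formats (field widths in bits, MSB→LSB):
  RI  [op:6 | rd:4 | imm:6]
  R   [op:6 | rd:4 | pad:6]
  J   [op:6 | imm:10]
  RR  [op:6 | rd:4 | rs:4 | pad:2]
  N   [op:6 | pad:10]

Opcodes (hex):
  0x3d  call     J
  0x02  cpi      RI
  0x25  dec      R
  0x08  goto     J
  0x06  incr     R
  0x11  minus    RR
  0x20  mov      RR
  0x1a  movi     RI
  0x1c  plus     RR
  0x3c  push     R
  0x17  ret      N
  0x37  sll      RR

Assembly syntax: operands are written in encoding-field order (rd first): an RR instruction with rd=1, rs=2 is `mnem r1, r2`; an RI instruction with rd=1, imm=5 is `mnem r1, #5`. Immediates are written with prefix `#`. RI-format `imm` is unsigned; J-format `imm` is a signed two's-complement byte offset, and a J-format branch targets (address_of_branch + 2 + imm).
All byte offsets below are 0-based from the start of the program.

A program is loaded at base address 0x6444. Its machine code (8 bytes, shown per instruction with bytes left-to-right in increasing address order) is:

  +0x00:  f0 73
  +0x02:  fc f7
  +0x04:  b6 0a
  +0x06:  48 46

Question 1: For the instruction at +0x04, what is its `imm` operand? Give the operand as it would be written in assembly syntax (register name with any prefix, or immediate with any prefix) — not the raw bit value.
#54

off 0x04: read b6 0a as little → 0x0ab6
  top 6b → 0x2 → cpi [RI]
  rd@[9:6]=0xa ⇒ r10
  imm@[5:0]=0x36 ⇒ #54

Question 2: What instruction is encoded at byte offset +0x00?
plus r15, r12

+0x00: f0 73 ⇒ word 0x73f0 (little)
  op=0x73f0>>10=0x1c ⇒ plus (RR)
  [9:6] rd=15 = r15
  [5:2] rs=12 = r12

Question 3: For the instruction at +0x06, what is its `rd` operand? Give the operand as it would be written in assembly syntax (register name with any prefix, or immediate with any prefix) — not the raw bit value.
@+06  little-endian(48 46) = 0x4648
  op=0x4648>>10=0x11 ⇒ minus (RR)
  rd: (w>>6)&0xf=0x9 → r9
  rs: (w>>2)&0xf=0x2 → r2

r9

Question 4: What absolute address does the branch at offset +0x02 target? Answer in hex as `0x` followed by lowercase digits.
0x6444

+0x02: fc f7 ⇒ word 0xf7fc (little)
  op=0xf7fc>>10=0x3d ⇒ call (J)
  [9:0] imm=1020 (s10→-4) = #-4
  target = base 0x6444 + off 0x02 + 2 + imm -4 = 0x6444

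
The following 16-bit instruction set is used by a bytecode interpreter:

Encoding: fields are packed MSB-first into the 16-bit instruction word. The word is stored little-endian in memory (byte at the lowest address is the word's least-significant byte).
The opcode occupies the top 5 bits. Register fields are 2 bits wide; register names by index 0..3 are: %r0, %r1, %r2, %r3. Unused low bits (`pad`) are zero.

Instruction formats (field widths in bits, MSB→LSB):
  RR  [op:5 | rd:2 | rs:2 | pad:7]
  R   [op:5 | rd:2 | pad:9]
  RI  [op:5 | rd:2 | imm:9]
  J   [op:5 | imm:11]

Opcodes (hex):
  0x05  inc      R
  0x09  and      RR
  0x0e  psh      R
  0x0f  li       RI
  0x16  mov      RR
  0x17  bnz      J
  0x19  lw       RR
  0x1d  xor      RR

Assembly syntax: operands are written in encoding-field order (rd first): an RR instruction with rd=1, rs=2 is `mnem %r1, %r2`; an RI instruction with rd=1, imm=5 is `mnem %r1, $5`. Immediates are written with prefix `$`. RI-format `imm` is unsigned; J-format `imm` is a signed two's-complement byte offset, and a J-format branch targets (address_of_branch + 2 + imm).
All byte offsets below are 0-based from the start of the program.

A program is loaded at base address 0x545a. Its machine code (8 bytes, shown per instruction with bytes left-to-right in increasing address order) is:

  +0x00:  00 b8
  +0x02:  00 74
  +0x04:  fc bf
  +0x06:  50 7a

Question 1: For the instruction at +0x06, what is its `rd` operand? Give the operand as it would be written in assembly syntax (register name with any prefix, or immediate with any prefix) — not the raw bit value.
%r1

[06] 50 7a → 0x7a50
  op=0x7a50>>11=0xf ⇒ li (RI)
  rd@[10:9]=0x1 ⇒ %r1
  imm@[8:0]=0x50 ⇒ $80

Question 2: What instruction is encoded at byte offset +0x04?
off 0x04: read fc bf as little → 0xbffc
  op=0xbffc>>11=0x17 ⇒ bnz (J)
  imm@[10:0]=0x7fc (s11→-4) ⇒ $-4

bnz $-4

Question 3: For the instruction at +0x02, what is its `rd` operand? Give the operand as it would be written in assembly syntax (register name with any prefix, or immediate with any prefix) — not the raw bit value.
%r2

@+02  little-endian(00 74) = 0x7400
  op=0x7400>>11=0xe ⇒ psh (R)
  rd: (w>>9)&0x3=0x2 → %r2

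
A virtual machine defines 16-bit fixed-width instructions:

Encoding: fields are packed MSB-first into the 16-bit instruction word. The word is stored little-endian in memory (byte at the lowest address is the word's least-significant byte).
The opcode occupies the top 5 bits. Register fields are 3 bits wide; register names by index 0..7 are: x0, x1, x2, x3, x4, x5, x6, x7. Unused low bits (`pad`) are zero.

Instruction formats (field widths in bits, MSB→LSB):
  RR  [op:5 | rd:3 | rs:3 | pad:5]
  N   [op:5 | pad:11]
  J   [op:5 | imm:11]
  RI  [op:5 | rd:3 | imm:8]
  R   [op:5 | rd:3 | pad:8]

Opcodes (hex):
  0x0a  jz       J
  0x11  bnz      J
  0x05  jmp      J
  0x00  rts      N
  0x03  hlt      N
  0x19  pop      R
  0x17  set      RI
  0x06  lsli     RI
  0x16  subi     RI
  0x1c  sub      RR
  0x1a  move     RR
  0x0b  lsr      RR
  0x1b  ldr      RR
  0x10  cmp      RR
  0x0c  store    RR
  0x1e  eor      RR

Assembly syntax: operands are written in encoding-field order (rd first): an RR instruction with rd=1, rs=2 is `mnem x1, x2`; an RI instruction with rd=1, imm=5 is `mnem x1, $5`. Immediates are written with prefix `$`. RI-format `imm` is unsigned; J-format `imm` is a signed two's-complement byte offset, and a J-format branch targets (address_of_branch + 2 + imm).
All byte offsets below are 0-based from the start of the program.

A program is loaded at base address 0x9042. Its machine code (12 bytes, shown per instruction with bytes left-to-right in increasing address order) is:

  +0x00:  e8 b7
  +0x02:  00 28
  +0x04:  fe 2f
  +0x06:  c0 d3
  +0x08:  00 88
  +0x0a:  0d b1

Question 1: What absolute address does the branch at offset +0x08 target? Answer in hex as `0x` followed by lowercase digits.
0x904c

[08] 00 88 → 0x8800
  top 5b → 0x11 → bnz [J]
  imm: (w>>0)&0x7ff=0x0 → $0
  target = base 0x9042 + off 0x08 + 2 + imm 0 = 0x904c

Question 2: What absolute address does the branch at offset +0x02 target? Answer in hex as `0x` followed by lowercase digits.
+0x02: 00 28 ⇒ word 0x2800 (little)
  top 5b → 0x5 → jmp [J]
  [10:0] imm=0 = $0
  target = base 0x9042 + off 0x02 + 2 + imm 0 = 0x9046

0x9046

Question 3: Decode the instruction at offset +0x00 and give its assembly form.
+0x00: e8 b7 ⇒ word 0xb7e8 (little)
  top 5b → 0x16 → subi [RI]
  rd: (w>>8)&0x7=0x7 → x7
  imm: (w>>0)&0xff=0xe8 → $232

subi x7, $232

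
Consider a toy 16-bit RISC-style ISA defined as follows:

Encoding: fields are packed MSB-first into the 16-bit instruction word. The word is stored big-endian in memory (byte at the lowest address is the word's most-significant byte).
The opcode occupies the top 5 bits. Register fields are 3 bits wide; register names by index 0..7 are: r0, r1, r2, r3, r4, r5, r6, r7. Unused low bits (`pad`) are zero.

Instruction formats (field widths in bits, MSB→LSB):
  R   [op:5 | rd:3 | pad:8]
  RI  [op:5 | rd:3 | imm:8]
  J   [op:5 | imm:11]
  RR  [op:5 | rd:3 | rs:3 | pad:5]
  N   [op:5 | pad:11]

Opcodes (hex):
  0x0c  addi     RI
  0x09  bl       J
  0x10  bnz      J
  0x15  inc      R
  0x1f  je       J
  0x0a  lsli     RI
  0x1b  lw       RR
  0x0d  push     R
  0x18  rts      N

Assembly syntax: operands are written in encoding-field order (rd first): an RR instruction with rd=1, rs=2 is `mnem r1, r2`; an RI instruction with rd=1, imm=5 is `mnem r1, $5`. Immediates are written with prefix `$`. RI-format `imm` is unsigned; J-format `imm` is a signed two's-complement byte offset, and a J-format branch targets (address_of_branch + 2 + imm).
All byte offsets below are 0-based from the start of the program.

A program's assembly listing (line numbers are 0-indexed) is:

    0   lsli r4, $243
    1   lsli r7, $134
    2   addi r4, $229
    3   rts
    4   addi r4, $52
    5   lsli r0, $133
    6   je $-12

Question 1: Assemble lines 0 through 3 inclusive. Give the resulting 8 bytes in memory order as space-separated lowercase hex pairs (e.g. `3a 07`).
54 f3 57 86 64 e5 c0 00

line 0 (lsli): pack op=0xa:5|rd=4:3|imm=243:8 = 0x54f3; big→ 54 f3
line 1 (lsli): pack op=0xa:5|rd=7:3|imm=134:8 = 0x5786; big→ 57 86
line 2 (addi): pack op=0xc:5|rd=4:3|imm=229:8 = 0x64e5; big→ 64 e5
line 3 (rts): pack op=0x18:5|pad=0:11 = 0xc000; big→ c0 00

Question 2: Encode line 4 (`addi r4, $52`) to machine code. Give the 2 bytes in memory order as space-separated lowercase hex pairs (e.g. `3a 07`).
4. addi fields op=0xc:5|rd=4:3|imm=52:8 → word 6434h → 64 34

64 34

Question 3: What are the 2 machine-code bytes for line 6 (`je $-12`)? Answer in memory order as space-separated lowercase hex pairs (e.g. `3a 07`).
6. je fields op=0x1f:5|imm=-12:11 → word fff4h → ff f4

ff f4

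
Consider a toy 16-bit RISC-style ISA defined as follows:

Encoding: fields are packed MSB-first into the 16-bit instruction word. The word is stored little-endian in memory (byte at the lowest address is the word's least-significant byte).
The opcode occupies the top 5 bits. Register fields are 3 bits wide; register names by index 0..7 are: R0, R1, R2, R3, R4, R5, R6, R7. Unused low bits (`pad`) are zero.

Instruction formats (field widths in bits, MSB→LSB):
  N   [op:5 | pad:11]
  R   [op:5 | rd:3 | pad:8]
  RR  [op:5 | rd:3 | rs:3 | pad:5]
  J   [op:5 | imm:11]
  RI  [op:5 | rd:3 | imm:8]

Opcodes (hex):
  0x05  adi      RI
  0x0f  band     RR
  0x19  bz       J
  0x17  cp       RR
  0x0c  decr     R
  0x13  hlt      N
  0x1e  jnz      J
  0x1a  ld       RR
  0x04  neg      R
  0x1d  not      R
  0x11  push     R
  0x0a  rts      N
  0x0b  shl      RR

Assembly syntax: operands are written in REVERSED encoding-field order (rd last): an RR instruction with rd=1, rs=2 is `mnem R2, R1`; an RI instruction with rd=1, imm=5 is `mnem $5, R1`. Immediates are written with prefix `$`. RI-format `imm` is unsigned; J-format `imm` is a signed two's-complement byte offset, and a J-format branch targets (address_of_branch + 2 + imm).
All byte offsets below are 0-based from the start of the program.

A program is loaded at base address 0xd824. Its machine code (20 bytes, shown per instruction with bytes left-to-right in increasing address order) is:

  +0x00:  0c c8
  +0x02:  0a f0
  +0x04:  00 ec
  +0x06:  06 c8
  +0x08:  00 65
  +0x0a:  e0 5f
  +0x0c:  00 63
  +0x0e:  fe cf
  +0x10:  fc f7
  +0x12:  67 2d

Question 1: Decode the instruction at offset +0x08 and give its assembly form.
@+08  little-endian(00 65) = 0x6500
  opcode bits[15:11]=0xc: decr/R
  rd@[10:8]=0x5 ⇒ R5

decr R5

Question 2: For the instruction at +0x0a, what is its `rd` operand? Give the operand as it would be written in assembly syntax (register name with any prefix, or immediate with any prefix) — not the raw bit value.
R7

off 0x0a: read e0 5f as little → 0x5fe0
  opcode bits[15:11]=0xb: shl/RR
  rd@[10:8]=0x7 ⇒ R7
  rs@[7:5]=0x7 ⇒ R7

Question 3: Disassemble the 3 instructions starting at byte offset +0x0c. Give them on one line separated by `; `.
decr R3; bz $-2; jnz $-4

+0x0c: 00 63 ⇒ word 0x6300 (little)
  opcode bits[15:11]=0xc: decr/R
  rd@[10:8]=0x3 ⇒ R3
+0x0e: fe cf ⇒ word 0xcffe (little)
  opcode bits[15:11]=0x19: bz/J
  imm@[10:0]=0x7fe (s11→-2) ⇒ $-2
+0x10: fc f7 ⇒ word 0xf7fc (little)
  opcode bits[15:11]=0x1e: jnz/J
  imm@[10:0]=0x7fc (s11→-4) ⇒ $-4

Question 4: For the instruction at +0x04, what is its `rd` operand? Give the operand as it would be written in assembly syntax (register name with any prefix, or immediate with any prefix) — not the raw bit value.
R4

+0x04: 00 ec ⇒ word 0xec00 (little)
  opcode bits[15:11]=0x1d: not/R
  [10:8] rd=4 = R4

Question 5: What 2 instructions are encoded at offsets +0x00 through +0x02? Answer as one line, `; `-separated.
bz $12; jnz $10

@+00  little-endian(0c c8) = 0xc80c
  top 5b → 0x19 → bz [J]
  imm: (w>>0)&0x7ff=0xc → $12
@+02  little-endian(0a f0) = 0xf00a
  top 5b → 0x1e → jnz [J]
  imm: (w>>0)&0x7ff=0xa → $10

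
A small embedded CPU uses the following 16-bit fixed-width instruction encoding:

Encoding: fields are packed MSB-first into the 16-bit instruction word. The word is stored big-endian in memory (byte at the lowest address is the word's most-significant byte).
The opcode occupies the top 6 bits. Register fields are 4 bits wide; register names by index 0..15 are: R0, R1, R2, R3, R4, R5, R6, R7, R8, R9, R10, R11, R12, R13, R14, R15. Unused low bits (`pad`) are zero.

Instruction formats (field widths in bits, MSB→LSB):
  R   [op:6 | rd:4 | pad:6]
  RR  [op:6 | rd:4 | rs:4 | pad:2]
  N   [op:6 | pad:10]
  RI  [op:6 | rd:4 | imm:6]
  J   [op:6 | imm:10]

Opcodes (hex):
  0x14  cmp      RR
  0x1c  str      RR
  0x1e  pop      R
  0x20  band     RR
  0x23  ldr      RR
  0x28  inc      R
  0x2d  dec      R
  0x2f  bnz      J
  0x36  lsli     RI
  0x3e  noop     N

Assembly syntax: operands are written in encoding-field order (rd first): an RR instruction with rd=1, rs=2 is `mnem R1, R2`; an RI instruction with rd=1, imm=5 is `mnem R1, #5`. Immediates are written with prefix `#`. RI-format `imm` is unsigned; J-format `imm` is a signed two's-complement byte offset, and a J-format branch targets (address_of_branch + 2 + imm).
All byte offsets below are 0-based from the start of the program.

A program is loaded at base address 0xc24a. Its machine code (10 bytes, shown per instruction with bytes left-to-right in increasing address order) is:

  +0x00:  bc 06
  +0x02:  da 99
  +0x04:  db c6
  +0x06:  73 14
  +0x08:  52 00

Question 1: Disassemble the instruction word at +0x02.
[02] da 99 → 0xda99
  opcode bits[15:10]=0x36: lsli/RI
  rd: (w>>6)&0xf=0xa → R10
  imm: (w>>0)&0x3f=0x19 → #25

lsli R10, #25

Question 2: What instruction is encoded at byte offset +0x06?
str R12, R5

off 0x06: read 73 14 as big → 0x7314
  opcode bits[15:10]=0x1c: str/RR
  rd: (w>>6)&0xf=0xc → R12
  rs: (w>>2)&0xf=0x5 → R5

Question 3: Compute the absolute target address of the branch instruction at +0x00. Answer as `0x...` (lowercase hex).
0xc252

+0x00: bc 06 ⇒ word 0xbc06 (big)
  op=0xbc06>>10=0x2f ⇒ bnz (J)
  imm: (w>>0)&0x3ff=0x6 → #6
  target = base 0xc24a + off 0x00 + 2 + imm 6 = 0xc252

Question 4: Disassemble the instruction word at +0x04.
+0x04: db c6 ⇒ word 0xdbc6 (big)
  op=0xdbc6>>10=0x36 ⇒ lsli (RI)
  rd: (w>>6)&0xf=0xf → R15
  imm: (w>>0)&0x3f=0x6 → #6

lsli R15, #6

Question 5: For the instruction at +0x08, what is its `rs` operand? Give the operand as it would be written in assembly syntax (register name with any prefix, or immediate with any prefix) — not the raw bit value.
[08] 52 00 → 0x5200
  op=0x5200>>10=0x14 ⇒ cmp (RR)
  [9:6] rd=8 = R8
  [5:2] rs=0 = R0

R0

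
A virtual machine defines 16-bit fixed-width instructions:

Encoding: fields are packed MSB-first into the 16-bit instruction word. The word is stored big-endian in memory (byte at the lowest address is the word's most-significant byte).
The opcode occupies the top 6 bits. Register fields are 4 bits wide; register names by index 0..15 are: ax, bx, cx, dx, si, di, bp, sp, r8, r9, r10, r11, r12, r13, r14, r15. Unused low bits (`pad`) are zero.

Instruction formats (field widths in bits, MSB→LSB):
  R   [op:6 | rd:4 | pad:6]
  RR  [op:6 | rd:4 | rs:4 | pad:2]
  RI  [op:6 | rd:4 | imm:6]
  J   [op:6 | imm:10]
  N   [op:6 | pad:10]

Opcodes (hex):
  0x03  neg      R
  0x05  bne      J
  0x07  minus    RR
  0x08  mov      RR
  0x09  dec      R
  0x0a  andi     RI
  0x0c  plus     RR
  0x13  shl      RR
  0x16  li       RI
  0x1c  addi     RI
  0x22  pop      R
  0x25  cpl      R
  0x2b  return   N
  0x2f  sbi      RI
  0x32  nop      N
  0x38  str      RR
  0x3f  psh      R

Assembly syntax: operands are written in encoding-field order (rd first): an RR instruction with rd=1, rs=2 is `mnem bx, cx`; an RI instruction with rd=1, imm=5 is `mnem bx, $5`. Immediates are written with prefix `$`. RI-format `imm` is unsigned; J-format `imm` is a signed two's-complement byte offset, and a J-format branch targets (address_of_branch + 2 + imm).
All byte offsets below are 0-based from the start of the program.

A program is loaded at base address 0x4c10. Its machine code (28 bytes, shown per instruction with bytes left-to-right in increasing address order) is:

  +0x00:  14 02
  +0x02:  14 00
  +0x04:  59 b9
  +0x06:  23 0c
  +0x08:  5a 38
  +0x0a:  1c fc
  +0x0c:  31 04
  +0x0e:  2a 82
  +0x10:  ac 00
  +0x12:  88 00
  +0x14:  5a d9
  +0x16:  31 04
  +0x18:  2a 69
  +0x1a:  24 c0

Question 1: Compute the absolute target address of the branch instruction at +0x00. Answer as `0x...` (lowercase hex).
0x4c14

off 0x00: read 14 02 as big → 0x1402
  opcode bits[15:10]=0x5: bne/J
  [9:0] imm=2 = $2
  target = base 0x4c10 + off 0x00 + 2 + imm 2 = 0x4c14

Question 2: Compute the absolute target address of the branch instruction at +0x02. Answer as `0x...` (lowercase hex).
0x4c14

[02] 14 00 → 0x1400
  op=0x1400>>10=0x5 ⇒ bne (J)
  imm: (w>>0)&0x3ff=0x0 → $0
  target = base 0x4c10 + off 0x02 + 2 + imm 0 = 0x4c14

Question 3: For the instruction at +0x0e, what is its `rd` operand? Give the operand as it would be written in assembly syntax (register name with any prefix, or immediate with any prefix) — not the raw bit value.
+0x0e: 2a 82 ⇒ word 0x2a82 (big)
  top 6b → 0xa → andi [RI]
  rd: (w>>6)&0xf=0xa → r10
  imm: (w>>0)&0x3f=0x2 → $2

r10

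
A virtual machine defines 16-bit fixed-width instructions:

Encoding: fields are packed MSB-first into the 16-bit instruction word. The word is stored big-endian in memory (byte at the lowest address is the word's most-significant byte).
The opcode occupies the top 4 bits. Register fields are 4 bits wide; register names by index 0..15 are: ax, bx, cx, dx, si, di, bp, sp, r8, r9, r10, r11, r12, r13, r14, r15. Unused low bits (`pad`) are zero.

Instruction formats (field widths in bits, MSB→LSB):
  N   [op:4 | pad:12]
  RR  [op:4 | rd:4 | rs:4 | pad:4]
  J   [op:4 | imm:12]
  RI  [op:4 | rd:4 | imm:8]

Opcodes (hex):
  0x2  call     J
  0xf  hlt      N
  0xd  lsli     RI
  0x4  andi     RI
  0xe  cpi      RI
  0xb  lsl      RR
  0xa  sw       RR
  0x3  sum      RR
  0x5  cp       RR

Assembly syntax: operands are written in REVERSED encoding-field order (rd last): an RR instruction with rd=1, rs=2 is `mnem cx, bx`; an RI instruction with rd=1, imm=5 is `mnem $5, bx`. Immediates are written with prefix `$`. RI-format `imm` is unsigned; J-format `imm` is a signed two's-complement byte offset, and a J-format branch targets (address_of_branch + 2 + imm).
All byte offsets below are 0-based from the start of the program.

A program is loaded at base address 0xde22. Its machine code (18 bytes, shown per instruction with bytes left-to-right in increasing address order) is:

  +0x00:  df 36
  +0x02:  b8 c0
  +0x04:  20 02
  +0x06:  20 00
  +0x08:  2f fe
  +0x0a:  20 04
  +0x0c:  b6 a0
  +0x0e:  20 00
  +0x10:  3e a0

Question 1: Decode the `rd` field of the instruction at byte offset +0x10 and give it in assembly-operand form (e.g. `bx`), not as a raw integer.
r14

+0x10: 3e a0 ⇒ word 0x3ea0 (big)
  top 4b → 0x3 → sum [RR]
  rd@[11:8]=0xe ⇒ r14
  rs@[7:4]=0xa ⇒ r10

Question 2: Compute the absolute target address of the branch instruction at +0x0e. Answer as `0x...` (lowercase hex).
0xde32

+0x0e: 20 00 ⇒ word 0x2000 (big)
  top 4b → 0x2 → call [J]
  imm: (w>>0)&0xfff=0x0 → $0
  target = base 0xde22 + off 0x0e + 2 + imm 0 = 0xde32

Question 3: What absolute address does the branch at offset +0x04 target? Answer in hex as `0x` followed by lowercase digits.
[04] 20 02 → 0x2002
  top 4b → 0x2 → call [J]
  [11:0] imm=2 = $2
  target = base 0xde22 + off 0x04 + 2 + imm 2 = 0xde2a

0xde2a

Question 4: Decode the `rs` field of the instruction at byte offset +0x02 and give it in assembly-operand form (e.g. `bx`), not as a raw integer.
r12

+0x02: b8 c0 ⇒ word 0xb8c0 (big)
  op=0xb8c0>>12=0xb ⇒ lsl (RR)
  [11:8] rd=8 = r8
  [7:4] rs=12 = r12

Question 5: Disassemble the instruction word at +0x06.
call $0

+0x06: 20 00 ⇒ word 0x2000 (big)
  top 4b → 0x2 → call [J]
  imm: (w>>0)&0xfff=0x0 → $0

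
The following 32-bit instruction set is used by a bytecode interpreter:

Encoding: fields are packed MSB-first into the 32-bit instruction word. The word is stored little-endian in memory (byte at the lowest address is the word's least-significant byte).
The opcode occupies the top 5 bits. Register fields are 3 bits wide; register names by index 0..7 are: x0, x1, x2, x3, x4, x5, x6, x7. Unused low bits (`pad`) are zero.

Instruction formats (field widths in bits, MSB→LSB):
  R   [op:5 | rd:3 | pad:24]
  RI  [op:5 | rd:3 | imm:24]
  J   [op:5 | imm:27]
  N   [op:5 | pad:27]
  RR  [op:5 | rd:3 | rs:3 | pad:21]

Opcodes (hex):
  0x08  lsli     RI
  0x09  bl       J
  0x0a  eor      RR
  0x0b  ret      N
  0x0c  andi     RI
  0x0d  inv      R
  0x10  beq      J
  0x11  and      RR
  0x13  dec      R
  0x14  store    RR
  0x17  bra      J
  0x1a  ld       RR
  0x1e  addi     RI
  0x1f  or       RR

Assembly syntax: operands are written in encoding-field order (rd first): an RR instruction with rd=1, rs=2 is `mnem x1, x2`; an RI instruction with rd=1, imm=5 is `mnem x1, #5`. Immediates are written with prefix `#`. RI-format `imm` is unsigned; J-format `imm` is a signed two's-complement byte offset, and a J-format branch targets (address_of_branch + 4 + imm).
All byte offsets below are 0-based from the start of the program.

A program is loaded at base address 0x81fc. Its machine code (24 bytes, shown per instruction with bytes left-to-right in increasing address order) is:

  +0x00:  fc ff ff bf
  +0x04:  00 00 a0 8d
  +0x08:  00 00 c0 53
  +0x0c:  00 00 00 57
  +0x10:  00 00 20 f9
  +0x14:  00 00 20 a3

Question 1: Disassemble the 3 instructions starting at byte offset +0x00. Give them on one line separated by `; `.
bra #-4; and x5, x5; eor x3, x6

+0x00: fc ff ff bf ⇒ word 0xbffffffc (little)
  op=0xbffffffc>>27=0x17 ⇒ bra (J)
  imm@[26:0]=0x7fffffc (s27→-4) ⇒ #-4
+0x04: 00 00 a0 8d ⇒ word 0x8da00000 (little)
  op=0x8da00000>>27=0x11 ⇒ and (RR)
  rd@[26:24]=0x5 ⇒ x5
  rs@[23:21]=0x5 ⇒ x5
+0x08: 00 00 c0 53 ⇒ word 0x53c00000 (little)
  op=0x53c00000>>27=0xa ⇒ eor (RR)
  rd@[26:24]=0x3 ⇒ x3
  rs@[23:21]=0x6 ⇒ x6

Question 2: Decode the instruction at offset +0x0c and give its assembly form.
+0x0c: 00 00 00 57 ⇒ word 0x57000000 (little)
  top 5b → 0xa → eor [RR]
  [26:24] rd=7 = x7
  [23:21] rs=0 = x0

eor x7, x0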